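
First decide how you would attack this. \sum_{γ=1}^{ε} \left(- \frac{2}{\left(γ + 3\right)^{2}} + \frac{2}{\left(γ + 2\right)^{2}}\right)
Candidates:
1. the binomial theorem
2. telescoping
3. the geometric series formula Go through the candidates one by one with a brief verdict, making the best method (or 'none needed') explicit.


Technique: telescoping — the generic term is a one-step difference of \frac{2}{\left(γ + 2\right)^{2}}, so partial sums shortcut to endpoint evaluation.
- the binomial theorem: the summand does not match any term pattern of an expanded binomial power.
- telescoping: applies; the problem has the shape this method handles.
- the geometric series formula — dividing successive terms gives an index-dependent quantity, not a constant.


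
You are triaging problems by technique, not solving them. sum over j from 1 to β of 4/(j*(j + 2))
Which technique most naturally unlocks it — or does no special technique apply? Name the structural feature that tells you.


Method: telescoping — split 4/(j*(j + 2)) by partial fractions and the pieces are one function at shifted arguments — interior terms cancel.


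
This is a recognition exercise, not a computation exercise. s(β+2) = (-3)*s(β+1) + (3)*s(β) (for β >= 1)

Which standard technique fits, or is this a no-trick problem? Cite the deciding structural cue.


Method: the characteristic-root method — constant coefficients and linearity mean the ansatz r^β reduces it to solving the characteristic polynomial.


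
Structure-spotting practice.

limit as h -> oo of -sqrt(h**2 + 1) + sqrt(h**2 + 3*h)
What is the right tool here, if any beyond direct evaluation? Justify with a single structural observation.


Best approach: conjugate multiplication — sqrt(h**2 + 3*h) and sqrt(h**2 + 1) both blow up, but their difference is tame once the conjugate rationalizes it.


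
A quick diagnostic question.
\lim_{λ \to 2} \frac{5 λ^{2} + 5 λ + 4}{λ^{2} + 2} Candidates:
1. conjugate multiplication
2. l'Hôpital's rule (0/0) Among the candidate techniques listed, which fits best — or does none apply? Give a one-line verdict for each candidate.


Best approach: no special technique — no vanishing denominator and no indeterminate clash at the point — evaluation is immediate.
- conjugate multiplication — no difference of divergent radicals appears, so rationalizing has nothing to cancel.
- l'Hôpital's rule (0/0): substituting the point gives a finite value outright — there is no indeterminate clash to repair.


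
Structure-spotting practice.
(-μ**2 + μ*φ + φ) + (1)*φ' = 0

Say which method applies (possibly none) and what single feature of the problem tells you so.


Best approach: a linear integrating factor — linear in the unknown with genuine forcing: multiply through by the exponential of the integrated coefficient and the left side closes into one derivative.


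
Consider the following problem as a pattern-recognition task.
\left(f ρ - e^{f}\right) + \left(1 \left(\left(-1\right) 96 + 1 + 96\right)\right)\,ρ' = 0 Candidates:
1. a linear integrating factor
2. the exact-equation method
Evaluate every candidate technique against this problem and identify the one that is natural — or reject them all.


Technique: a linear integrating factor — the unknown enters only to the first power against a nonzero forcing term — the integrating-factor template applies directly.
- a linear integrating factor — applicable, and directly so.
- the exact-equation method — the cross partial derivatives disagree, so no single potential exists.


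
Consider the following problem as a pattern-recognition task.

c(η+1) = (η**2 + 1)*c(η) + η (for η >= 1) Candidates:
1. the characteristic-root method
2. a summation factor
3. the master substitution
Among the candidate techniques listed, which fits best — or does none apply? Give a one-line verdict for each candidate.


Best approach: a summation factor — because the multiplier η**2 + 1 is index-dependent, divide through by its running product and sum the resulting differences.
- the characteristic-root method — the coefficients change with the index, which the root method cannot absorb.
- a summation factor: applicable, and directly so.
- the master substitution — no fixed divisor shrinks the index between calls.


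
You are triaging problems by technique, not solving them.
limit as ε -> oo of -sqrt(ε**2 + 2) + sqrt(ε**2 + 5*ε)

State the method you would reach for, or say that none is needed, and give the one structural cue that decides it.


Technique: conjugate multiplication — turning the difference into a conjugate-rationalized ratio makes the limit readable.


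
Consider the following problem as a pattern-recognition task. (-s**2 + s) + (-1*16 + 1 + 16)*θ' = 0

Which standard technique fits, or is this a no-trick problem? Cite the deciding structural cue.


Technique: no special technique — the slope is a function of s alone, so integrate both sides directly.


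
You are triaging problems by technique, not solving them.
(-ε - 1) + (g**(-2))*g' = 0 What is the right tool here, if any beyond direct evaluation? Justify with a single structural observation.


Technique: separation of variables — one side of the product carries the independent variable, the other the unknown — the textbook separation shape. An exactness check succeeds on this form as well — separation and the potential function arrive at the same answer, separation more directly.


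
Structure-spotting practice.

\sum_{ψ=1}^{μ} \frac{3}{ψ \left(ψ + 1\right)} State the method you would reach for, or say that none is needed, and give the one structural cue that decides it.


Technique: telescoping — rewrite \frac{3}{ψ \left(ψ + 1\right)} as simple fractions and successive terms eat each other — only the edges survive.


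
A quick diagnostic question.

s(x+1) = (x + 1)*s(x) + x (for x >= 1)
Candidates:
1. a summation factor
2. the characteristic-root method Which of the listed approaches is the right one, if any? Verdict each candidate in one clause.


Best approach: a summation factor — one-term recursion with variable weight x + 1 is solved by product normalization, not by root-finding.
- a summation factor — applicable, and directly so.
- the characteristic-root method — the coefficients vary with the index, breaking the constant-coefficient structure the method needs.


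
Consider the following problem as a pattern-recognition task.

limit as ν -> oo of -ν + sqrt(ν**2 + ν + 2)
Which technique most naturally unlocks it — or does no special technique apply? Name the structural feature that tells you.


Technique: conjugate multiplication — two divergent pieces with a minus sign between them and a radical in the mix: rationalize sqrt(ν**2 + ν + 2) - ν before any limit law applies.


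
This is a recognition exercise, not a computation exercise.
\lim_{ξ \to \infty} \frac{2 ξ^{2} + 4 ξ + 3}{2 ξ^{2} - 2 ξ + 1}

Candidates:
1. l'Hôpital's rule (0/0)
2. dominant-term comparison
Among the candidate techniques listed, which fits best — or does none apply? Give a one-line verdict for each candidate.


Method: dominant-term comparison — divide through by the highest power of ξ; every lower-order term dies and the dominant terms decide the limit.
- l'Hôpital's rule (0/0) — no 0/0 form appears: written as one quotient, top and bottom both grow without bound, and the ratio is decided by their leading terms.
- dominant-term comparison: yes, a natural case for it.


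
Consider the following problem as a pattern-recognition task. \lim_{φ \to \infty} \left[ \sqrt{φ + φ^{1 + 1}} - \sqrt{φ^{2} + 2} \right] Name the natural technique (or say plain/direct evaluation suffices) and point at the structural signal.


Verdict: conjugate multiplication — an infinity-minus-infinity difference with a surviving radical — multiply by the conjugate to cancel the divergence.


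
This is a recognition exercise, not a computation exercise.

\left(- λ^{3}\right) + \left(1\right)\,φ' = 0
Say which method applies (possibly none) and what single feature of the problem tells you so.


Method: no special technique — the slope is a function of λ alone, so integrate both sides directly.


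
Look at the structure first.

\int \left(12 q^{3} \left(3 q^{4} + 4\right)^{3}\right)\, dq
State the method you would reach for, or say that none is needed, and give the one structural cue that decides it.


Verdict: u-substitution — a chain-rule shadow: 12 q^{3} alongside a function of 3 q^{4} + 4 means u = 3 q^{4} + 4 unwinds the composition in one step. Brute-force expansion works too — the substitution sees the structure instead of grinding through terms.


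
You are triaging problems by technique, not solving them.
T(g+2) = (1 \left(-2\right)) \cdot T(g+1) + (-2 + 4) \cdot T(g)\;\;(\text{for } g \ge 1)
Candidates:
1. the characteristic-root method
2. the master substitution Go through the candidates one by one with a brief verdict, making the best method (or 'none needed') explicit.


Technique: the characteristic-root method — linear, homogeneous, constant coefficients: solutions of the form r^g exist — find the roots of the characteristic polynomial.
- the characteristic-root method: yes — fits the structure here.
- the master substitution — no fixed divisor shrinks the index between calls.


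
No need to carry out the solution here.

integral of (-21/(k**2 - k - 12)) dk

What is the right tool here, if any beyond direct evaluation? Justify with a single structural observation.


Best approach: partial fractions — the denominator k**2 - k - 12 factors, so the quotient decomposes into elementary partial fractions term by term.


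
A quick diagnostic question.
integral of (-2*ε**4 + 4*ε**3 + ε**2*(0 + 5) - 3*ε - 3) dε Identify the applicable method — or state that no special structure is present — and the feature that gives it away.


Verdict: no special technique — scan for structure and find none: constant multiples of powers of ε, integrate directly.


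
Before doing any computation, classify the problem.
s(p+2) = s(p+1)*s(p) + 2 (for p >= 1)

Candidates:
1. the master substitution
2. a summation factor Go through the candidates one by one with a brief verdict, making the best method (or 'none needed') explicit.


Method: no special technique — nonlinear feedback in the recursion rules out every root- or factor-based technique.
- the master substitution — this is shift-type recursion, outside the divide-and-conquer template.
- a summation factor: the recursion is nonlinear — outside the first-order linear family a summation factor addresses.


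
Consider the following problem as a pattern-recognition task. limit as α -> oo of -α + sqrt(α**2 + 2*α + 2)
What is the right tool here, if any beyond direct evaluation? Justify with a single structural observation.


Verdict: conjugate multiplication — divergence minus divergence hides a finite answer — expose it by pairing sqrt(α**2 + 2*α + 2) - α with its conjugate.


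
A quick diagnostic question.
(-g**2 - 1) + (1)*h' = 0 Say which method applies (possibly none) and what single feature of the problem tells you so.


Method: no special technique — with h absent the equation is not coupled at all: direct integration in g.


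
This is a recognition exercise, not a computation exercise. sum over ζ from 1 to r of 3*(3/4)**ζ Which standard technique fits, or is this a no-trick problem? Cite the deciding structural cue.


Best approach: the geometric series formula — consecutive terms stand in a fixed index-free ratio — the geometric sum formula closes it.


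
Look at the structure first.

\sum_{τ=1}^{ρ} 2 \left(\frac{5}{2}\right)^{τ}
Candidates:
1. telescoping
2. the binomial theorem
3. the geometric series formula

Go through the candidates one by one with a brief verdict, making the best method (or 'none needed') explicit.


Method: the geometric series formula — each summand is the previous one scaled by \frac{5}{2}; that constant multiplier is itself the geometric structure.
- telescoping: neither a shifted-difference shape nor integer-spaced poles are present.
- the binomial theorem: no binomial coefficients pair up with complementary powers here.
- the geometric series formula — yes, a natural case for it.


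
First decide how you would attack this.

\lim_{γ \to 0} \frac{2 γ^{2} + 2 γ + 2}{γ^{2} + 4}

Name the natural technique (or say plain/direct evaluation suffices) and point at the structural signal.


Diagnosis: no special technique — nothing blocks direct substitution at 0: plug in and finish.


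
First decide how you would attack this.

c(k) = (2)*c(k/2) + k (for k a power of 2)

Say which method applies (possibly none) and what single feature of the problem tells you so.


Diagnosis: the master substitution — the call at k/2 makes this multiplicative recursion; the master-style substitution converts it to additive.


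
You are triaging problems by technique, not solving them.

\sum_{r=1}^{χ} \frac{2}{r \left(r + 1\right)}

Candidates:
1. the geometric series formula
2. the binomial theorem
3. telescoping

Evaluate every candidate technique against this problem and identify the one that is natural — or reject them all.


Technique: telescoping — after splitting \frac{2}{r \left(r + 1\right)} into partial fractions, the pieces are shifted copies of one function and cancel telescopically.
- the geometric series formula — the term-to-term ratio changes with the index, so the geometric formula cannot close it.
- the binomial theorem — no binomial coefficients pair up with complementary powers here.
- telescoping — applies; the problem has the shape this method handles.


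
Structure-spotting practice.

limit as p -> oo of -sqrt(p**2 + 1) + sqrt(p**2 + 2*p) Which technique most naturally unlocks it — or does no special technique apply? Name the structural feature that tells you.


Best approach: conjugate multiplication — both pieces blow up but their difference is finite; the conjugate trick rationalizes sqrt(p**2 + 2*p) - sqrt(p**2 + 1).


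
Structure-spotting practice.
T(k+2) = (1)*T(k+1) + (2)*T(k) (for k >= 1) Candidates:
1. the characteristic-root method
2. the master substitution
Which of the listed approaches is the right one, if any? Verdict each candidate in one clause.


Verdict: the characteristic-root method — shift-invariance with fixed coefficients calls for exponential trials; the characteristic polynomial finds every r^k.
- the characteristic-root method — a fit — the right tool for this form.
- the master substitution — the recursion steps by a constant offset, so exponential reindexing is pointless.


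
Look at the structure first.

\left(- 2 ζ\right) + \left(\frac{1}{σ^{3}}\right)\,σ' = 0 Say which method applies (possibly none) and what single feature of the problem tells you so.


Technique: separation of variables — solved for the derivative, the right side splits multiplicatively into a function of each variable alone — divide and integrate each side. One could also solve this as an exact equation; with each coefficient in its own variable, separating is the same work with fewer steps.


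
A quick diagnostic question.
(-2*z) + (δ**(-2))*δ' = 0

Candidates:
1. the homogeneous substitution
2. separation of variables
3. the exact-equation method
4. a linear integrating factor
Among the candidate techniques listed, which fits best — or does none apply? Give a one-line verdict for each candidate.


Technique: separation of variables — solved for the derivative, the right side splits multiplicatively into a function of each variable alone — divide and integrate each side.
- the homogeneous substitution — the slope does not depend on the ratio of the variables alone.
- separation of variables — a fit — the right tool for this form.
- the exact-equation method: the cross-partial test holds only vacuously — each coefficient lives in its own variable, so the exactness machinery reads no structure the split form does not already show.
- a linear integrating factor — a nonlinear term in the unknown puts this outside the integrating-factor template.


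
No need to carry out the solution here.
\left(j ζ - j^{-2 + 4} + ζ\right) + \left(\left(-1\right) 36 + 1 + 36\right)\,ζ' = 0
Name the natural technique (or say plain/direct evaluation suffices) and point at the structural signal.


Best approach: a linear integrating factor — the unknown enters only to the first power against a nonzero forcing term — the integrating-factor template applies directly.


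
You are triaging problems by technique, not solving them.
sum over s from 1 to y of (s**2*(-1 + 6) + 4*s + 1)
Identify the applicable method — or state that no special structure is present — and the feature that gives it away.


Diagnosis: no special technique — this is bookkeeping, not technique: standard formulas for sums of constant-multiple powers of s apply termwise.


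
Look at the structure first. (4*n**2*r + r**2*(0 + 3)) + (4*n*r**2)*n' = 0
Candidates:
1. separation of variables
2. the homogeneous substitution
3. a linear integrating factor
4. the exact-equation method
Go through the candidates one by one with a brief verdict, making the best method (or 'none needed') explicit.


Method: the exact-equation method — equality of cross partials is the green light — assemble the potential function term by term.
- separation of variables: no algebra isolates the independent variable on one side and the unknown on the other.
- the homogeneous substitution: the slope is not a function of the ratio of the variables alone.
- a linear integrating factor: the unknown enters nonlinearly (through a power, a denominator, or a transcendental function), which the linear integrating-factor recipe cannot absorb as-is — any repair would come from a preliminary substitution, not the factor.
- the exact-equation method: yes — fits the structure here.


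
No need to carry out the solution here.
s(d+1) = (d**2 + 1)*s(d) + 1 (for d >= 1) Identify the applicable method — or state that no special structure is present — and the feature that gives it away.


Best approach: a summation factor — with the index-dependent coefficient d**2 + 1, dividing by the cumulative product turns the left side into a pure difference.


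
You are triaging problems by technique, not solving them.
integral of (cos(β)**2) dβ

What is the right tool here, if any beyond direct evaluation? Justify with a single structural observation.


Technique: a trigonometric identity — the even trigonometric power cos(β)**2 reduces by a double-angle identity before any integration is attempted.


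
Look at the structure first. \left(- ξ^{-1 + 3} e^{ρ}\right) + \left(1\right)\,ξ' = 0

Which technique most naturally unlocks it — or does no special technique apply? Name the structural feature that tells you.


Verdict: separation of variables — all dependence on the two variables factors apart, the defining separable shape.


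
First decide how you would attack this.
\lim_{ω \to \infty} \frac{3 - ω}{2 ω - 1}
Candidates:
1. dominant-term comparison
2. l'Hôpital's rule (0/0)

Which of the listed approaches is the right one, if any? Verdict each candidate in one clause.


Technique: dominant-term comparison — as ω grows, only the highest-degree terms matter — compare leading terms and read the limit off.
- dominant-term comparison: applicable, and directly so.
- l'Hôpital's rule (0/0) — no 0/0 form appears: written as one quotient, top and bottom both grow without bound, and the ratio is decided by their leading terms.


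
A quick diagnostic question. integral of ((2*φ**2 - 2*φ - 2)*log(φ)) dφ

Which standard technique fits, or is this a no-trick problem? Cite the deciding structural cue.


Diagnosis: integration by parts — log(φ) is the classic u in parts — its derivative is a plain reciprocal while 2*φ**2 - 2*φ - 2 absorbs the dv role.


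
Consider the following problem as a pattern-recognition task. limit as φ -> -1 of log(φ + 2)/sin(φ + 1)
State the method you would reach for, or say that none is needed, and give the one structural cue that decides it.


Method: l'Hôpital's rule (0/0) — both numerator and denominator vanish at -1: the genuine 0/0 indeterminate that l'Hôpital exists for. Expanding numerator and denominator to first order gives the same value — the rule automates exactly that.


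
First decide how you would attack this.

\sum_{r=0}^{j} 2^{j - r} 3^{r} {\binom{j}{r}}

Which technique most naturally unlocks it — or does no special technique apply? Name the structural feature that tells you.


Best approach: the binomial theorem — terms weighting {\binom{j}{r}} against matched powers of 3 and 2 reassemble into (3 + 2)^j by the binomial theorem.


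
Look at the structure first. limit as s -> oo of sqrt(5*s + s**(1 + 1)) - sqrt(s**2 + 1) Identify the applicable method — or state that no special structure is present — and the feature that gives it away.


Diagnosis: conjugate multiplication — the ∞ − ∞ radical form is the exact trigger for the conjugate maneuver.


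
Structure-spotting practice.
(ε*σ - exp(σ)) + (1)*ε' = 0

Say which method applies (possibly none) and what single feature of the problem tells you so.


Diagnosis: a linear integrating factor — arrange it as ε' + σ·ε = (the forcing term) and the integrating factor does the rest.


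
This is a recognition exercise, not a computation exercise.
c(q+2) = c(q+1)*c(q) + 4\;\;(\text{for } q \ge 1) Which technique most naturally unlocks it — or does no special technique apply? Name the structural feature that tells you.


Method: no special technique — the update rule curves (it is not linear in the unknown sequence), so no superposition-based closed form attaches — iterate or study it directly.


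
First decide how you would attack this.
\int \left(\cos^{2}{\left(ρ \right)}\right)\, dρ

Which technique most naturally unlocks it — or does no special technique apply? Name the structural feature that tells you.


Technique: a trigonometric identity — \cos^{2}{\left(ρ \right)} carries an even exponent — trade it for double-angle cosines before integrating.


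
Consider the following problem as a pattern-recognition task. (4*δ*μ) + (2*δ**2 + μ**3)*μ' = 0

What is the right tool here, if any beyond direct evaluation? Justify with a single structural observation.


Verdict: the exact-equation method — 4*δ*μ and 2*δ**2 + μ**3 pass the exactness check on the nose, so no integrating factor in δ or μ is needed at all.


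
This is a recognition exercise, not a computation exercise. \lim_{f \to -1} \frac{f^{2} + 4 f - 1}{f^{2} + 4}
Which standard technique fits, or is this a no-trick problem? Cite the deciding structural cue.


Best approach: no special technique — no denominator vanishes and nothing blows up at -1: direct substitution is the whole computation.


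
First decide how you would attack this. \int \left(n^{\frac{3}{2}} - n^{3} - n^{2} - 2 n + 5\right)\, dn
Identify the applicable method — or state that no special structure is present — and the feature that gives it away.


Technique: no special technique — a term-by-term power-rule job in n; no substitution or rearrangement earns its keep here.


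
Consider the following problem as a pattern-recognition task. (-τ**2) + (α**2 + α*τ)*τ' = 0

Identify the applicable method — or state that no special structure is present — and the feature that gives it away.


Technique: the homogeneous substitution — scaling α and τ together leaves the slope fixed — it depends only on τ/α, so substitute the ratio. A Bernoulli substitution after rearrangement (possibly exchanging dependent and independent variable) is a fair alternative; the homogeneous route works on the equation as it stands.


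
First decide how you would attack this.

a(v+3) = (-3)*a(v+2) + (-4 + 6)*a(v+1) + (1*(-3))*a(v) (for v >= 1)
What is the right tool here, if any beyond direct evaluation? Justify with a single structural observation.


Verdict: the characteristic-root method — the recurrence treats every index alike (constant coefficients, no forcing) — precisely the regime where r^v trials close it.


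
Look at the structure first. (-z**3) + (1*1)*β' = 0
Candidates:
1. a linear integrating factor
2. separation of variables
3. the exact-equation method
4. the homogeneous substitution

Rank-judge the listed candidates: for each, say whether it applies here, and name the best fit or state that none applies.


Diagnosis: no special technique — the slope is a function of z alone, so integrate both sides directly.
- a linear integrating factor: the linear template holds only trivially here (the unknown is absent, so the coefficient is zero) — the method is not the natural label.
- separation of variables — with no unknown in the slope, separating variables is a formality — the equation integrates directly.
- the exact-equation method: no dependence on the unknown anywhere: exactness is a label without content here.
- the homogeneous substitution: the slope does not depend on the ratio of the variables alone.


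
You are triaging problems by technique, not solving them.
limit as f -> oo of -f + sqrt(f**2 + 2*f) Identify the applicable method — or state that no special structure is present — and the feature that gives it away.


Diagnosis: conjugate multiplication — the ∞ − ∞ radical form is the exact trigger for the conjugate maneuver.


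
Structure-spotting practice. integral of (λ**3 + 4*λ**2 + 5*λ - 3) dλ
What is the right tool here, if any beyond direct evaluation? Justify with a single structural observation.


Verdict: no special technique — a term-by-term power-rule job in λ; no substitution or rearrangement earns its keep here.


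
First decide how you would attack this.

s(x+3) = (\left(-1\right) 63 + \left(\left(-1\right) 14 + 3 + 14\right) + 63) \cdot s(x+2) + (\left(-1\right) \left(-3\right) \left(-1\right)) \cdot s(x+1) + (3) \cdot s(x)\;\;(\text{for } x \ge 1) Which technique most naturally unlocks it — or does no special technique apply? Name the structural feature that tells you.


Method: the characteristic-root method — no index-dependence in the weights and nothing inhomogeneous: classic characteristic-equation setup.


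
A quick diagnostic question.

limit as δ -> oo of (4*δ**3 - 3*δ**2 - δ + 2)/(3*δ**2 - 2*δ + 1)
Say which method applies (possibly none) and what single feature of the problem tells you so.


Diagnosis: dominant-term comparison — at large δ only the top-degree terms survive; compare the leading terms and the limit falls out. Viewed as a single quotient this is an ∞/∞ form — an at-infinity application of l'Hôpital's rule would also resolve it; comparing leading growth reads the answer without differentiating.


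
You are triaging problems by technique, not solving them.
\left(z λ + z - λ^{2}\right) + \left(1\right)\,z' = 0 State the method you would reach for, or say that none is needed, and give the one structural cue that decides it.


Method: a linear integrating factor — linear in the unknown with genuine forcing: multiply through by the exponential of the integrated coefficient and the left side closes into one derivative.


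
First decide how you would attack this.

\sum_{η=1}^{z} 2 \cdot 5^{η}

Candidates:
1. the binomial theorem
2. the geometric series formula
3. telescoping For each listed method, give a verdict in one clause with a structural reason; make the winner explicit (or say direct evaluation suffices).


Best approach: the geometric series formula — consecutive terms stand in a fixed index-free ratio — the geometric sum formula closes it.
- the binomial theorem — there is no sum-raised-to-a-power identity hiding in these terms.
- the geometric series formula: applicable, and directly so.
- telescoping: neither a shifted-difference shape nor integer-spaced poles are present.


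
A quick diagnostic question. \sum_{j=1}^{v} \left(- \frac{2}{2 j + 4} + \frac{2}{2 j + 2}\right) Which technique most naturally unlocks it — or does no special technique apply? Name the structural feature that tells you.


Verdict: telescoping — each term adds \frac{2}{2 j + 2} and subtracts the same expression advanced one index; that subtracted piece cancels against the next term's added copy — only the boundary terms survive.


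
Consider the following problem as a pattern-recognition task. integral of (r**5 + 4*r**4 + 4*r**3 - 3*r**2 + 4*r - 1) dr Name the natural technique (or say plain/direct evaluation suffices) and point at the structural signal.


Diagnosis: no special technique — a term-by-term power-rule job in r; no substitution or rearrangement earns its keep here.


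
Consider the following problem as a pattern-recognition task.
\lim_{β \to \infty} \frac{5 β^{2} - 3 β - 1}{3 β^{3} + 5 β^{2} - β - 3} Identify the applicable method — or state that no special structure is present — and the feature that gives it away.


Verdict: dominant-term comparison — at large β only the top-degree terms survive; compare the leading terms and the limit falls out. As a single quotient, the ∞/∞ shape would yield to repeated differentiation as well — the growth comparison gets there in one look.


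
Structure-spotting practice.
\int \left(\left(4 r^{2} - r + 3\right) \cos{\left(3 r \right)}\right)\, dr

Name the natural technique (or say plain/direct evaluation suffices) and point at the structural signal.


Method: integration by parts — differentiate 4 r^{2} - r + 3, integrate \cos{\left(3 r \right)}: each pass lowers the polynomial degree, so parts terminates.


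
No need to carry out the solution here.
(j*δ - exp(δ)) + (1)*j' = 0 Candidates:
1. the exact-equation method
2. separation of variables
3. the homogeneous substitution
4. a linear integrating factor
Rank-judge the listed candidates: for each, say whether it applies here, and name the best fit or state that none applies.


Verdict: a linear integrating factor — j enters only linearly with coefficient δ; multiply by exp of the integral of δ and the left side becomes one derivative.
- the exact-equation method: no potential function has this form as its differential, as written.
- separation of variables — no algebra isolates the independent variable on one side and the unknown on the other.
- the homogeneous substitution — rescaling both variables together changes the slope, so no ratio substitution collapses it.
- a linear integrating factor: applicable, and directly so.


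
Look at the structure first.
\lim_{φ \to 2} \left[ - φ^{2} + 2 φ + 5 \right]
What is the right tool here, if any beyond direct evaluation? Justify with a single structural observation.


Method: no special technique — nothing blocks direct substitution at 2: plug in and finish.


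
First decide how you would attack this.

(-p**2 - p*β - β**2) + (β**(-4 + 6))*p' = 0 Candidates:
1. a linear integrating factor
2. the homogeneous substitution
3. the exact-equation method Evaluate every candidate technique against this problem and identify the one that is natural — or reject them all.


Best approach: the homogeneous substitution — scaling β and p together leaves the slope fixed — it depends only on p/β, so substitute the ratio.
- a linear integrating factor — the unknown enters nonlinearly (through a power, a denominator, or a transcendental function), which the linear integrating-factor recipe cannot absorb as-is — any repair would come from a preliminary substitution, not the factor.
- the homogeneous substitution — applicable, and directly so.
- the exact-equation method: the cross partial derivatives disagree, so no single potential exists.


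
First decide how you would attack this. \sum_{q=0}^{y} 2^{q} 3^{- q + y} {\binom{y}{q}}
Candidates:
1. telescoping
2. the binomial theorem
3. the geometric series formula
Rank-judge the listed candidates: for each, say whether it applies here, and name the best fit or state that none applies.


Method: the binomial theorem — terms weighting {\binom{y}{q}} against matched powers of 2 and 3 reassemble into (2 + 3)^y by the binomial theorem.
- telescoping — in the displayed form, no term reappears at a neighboring index to cancel against.
- the binomial theorem — yes — fits the structure here.
- the geometric series formula — the term-to-term ratio changes with the index, so the geometric formula cannot close it.


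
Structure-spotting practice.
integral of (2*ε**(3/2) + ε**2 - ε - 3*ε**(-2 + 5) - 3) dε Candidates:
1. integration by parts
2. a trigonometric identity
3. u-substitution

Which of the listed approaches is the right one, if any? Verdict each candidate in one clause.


Diagnosis: no special technique — the integrand is a sum of constant multiples of powers of ε — integrate term by term.
- integration by parts — the nonconstant-polynomial-times-standard-kernel pattern (an exp, sine, cosine, or logarithm partner) is absent.
- a trigonometric identity: there is no trigonometric structure at all — the integrand carries no sine or cosine to rewrite.
- u-substitution — no subexpression of the integrand serves as a whole-integral substitution inner — individual terms may offer their own, but none carries its derivative as a factor of the full integrand; a working change of variable would have to be constructed from outside the expression.


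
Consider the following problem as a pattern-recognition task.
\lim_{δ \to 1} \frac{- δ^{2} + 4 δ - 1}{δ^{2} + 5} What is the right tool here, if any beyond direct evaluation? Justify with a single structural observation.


Method: no special technique — no vanishing denominator and no indeterminate clash at the point — evaluation is immediate.


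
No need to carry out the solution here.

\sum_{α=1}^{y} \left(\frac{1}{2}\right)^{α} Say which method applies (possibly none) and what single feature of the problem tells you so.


Verdict: the geometric series formula — check a ratio of consecutive terms: it is \frac{1}{2}, independent of the index, so the geometric formula closes the sum.


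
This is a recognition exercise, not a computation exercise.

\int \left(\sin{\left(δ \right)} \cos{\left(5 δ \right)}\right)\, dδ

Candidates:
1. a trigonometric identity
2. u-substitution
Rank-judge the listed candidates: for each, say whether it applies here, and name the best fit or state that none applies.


Verdict: a trigonometric identity — two sinusoids at different rates multiply in \sin{\left(δ \right)} \cos{\left(5 δ \right)}; the product-to-sum identity uncouples them.
- a trigonometric identity: a fit — the right tool for this form.
- u-substitution — no subexpression of the integrand serves as a whole-integral substitution inner — individual terms may offer their own, but none carries its derivative as a factor of the full integrand; a working change of variable would have to be constructed from outside the expression.


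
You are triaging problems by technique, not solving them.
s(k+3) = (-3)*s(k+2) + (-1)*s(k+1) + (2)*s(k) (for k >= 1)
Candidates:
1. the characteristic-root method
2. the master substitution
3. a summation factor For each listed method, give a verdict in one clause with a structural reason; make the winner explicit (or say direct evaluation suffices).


Diagnosis: the characteristic-root method — the recurrence treats every index alike (constant coefficients, no forcing) — precisely the regime where r^k trials close it.
- the characteristic-root method — applies; the problem has the shape this method handles.
- the master substitution: no fixed divisor shrinks the index between calls.
- a summation factor: the recurrence reaches back more than one step, outside the first-order family a summation factor normalizes.


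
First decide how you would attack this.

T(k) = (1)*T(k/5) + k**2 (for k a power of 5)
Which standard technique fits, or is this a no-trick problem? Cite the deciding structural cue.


Method: the master substitution — the recursive call is at index k/5 rather than a shift, a divide-and-conquer shape — substituting k = 5^m linearizes it.


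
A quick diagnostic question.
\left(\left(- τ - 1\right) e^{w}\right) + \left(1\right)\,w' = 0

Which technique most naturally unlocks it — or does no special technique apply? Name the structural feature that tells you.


Method: separation of variables — separating collects all w-dependence with the derivative and leaves all τ-dependence opposite: variables separate.


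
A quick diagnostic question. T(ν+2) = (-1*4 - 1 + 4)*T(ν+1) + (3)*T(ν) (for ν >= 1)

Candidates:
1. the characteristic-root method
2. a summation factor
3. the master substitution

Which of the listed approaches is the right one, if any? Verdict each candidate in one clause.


Technique: the characteristic-root method — every coefficient is a fixed number and the forcing is zero — substitute r^ν and read off the root equation.
- the characteristic-root method: yes, a natural case for it.
- a summation factor — a summation factor telescopes one-step recursions; this one carries higher-order memory.
- the master substitution — the recursion steps by a constant offset, so exponential reindexing is pointless.


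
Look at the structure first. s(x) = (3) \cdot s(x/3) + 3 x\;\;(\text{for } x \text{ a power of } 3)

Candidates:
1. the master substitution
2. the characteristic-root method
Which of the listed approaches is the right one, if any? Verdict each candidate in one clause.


Method: the master substitution — the argument shrinks by the factor 3, so measure the index on a logarithmic scale and the recursion becomes a shift.
- the master substitution — applies; the problem has the shape this method handles.
- the characteristic-root method — the recursion divides its index rather than shifting it — outside the constant-shift family the root method covers.


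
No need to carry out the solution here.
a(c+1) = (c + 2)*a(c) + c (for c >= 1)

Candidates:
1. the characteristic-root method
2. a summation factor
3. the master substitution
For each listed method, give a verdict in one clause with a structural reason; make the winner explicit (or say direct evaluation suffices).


Diagnosis: a summation factor — because the multiplier c + 2 is index-dependent, divide through by its running product and sum the resulting differences.
- the characteristic-root method: the coefficients change with the index, which the root method cannot absorb.
- a summation factor — applicable, and directly so.
- the master substitution: the recursion steps by a constant offset, so exponential reindexing is pointless.


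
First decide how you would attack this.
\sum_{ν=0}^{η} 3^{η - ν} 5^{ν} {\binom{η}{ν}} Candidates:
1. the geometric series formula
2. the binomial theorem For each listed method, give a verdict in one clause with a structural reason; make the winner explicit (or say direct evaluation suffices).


Best approach: the binomial theorem — the binomial coefficients weight matched powers of 5 and 3, which is exactly the expansion of a binomial power.
- the geometric series formula: the term-to-term ratio changes with the index, so the geometric formula cannot close it.
- the binomial theorem — a fit — the right tool for this form.


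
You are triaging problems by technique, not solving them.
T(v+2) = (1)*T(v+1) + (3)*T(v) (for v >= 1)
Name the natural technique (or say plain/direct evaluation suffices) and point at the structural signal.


Verdict: the characteristic-root method — the recurrence is linear and homogeneous with constant coefficients, so the ansatz r^v turns it into a polynomial equation for r.
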